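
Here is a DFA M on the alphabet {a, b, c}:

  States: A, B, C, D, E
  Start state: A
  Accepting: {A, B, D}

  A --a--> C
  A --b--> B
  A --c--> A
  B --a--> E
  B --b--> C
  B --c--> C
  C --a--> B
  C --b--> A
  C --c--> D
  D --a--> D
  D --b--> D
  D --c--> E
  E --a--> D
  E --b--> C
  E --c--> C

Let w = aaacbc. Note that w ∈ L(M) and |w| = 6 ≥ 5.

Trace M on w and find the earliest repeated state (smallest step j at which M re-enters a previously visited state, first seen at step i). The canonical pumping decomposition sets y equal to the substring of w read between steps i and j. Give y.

aac

State sequence: A -a-> C -a-> B -a-> E -c-> C -b-> A -c-> A
First repeat at step 4: C was already visited.

So i = 1, j = 4, giving x = w[0:1] = a, y = w[1:4] = aac, z = w[4:6] = bc.
Check: |xy| = 4 ≤ 5 and |y| = 3 ≥ 1. Reading y takes M from C back to C, so every xyⁱz is accepted.
With |Q| = 5, pigeonhole forces a state repeat no later than step 5; the substring read between the first and second visits to that state can be pumped.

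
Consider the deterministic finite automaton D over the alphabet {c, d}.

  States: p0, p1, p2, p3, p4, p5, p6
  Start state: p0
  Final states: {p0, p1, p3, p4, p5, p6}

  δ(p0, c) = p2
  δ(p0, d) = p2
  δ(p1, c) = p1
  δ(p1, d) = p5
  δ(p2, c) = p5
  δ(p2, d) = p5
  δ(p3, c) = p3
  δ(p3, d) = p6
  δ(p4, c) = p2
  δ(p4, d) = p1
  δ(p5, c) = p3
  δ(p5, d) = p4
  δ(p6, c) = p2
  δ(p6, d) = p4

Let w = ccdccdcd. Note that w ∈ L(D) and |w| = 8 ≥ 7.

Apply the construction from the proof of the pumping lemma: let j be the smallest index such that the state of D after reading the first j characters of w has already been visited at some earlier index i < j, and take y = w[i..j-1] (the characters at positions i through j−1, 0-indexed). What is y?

cdc

Run of D on w = c c d c c d c d:
  step 0: p0  (start)
  step 1: p2  (read c: p0→p2)
  step 2: p5  (read c: p2→p5)
  step 3: p4  (read d: p5→p4)
  step 4: p2  (read c: p4→p2)   ← first repeat (p2 seen earlier)
  step 5: p5  (read c: p2→p5)
  step 6: p4  (read d: p5→p4)
  step 7: p2  (read c: p4→p2)
  step 8: p5  (read d: p2→p5)

So i = 1, j = 4, giving x = w[0:1] = c, y = w[1:4] = cdc, z = w[4:8] = cdcd.
Check: |xy| = 4 ≤ 7 and |y| = 3 ≥ 1. Reading y takes D from p2 back to p2, so every xyⁱz is accepted.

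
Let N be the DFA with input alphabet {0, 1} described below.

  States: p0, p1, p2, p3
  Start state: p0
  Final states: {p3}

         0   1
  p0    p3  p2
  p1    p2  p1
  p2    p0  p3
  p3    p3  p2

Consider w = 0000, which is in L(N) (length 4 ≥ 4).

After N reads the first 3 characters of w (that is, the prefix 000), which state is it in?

State sequence: p0 -0-> p3 -0-> p3 -0-> p3

After reading 3 characters, N is in state p3.
(This kind of state-tracing is the core of the pumping-lemma construction: with 4 states, pigeonhole forces a repeat within the first 4 steps.)

p3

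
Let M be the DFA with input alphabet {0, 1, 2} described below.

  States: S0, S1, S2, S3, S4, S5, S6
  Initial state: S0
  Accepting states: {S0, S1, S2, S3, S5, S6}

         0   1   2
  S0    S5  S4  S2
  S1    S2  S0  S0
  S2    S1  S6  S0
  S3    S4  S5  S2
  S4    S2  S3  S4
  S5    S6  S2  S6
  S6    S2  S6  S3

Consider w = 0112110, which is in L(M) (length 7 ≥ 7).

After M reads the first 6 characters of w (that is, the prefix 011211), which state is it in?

S2

Run of M on the first 6 characters of w = 0 1 1 2 1 1:
  step 0: S0  (start)
  step 1: S5  (read 0: S0→S5)
  step 2: S2  (read 1: S5→S2)
  step 3: S6  (read 1: S2→S6)
  step 4: S3  (read 2: S6→S3)
  step 5: S5  (read 1: S3→S5)
  step 6: S2  (read 1: S5→S2)

After reading 6 characters, M is in state S2.
(This kind of state-tracing is the core of the pumping-lemma construction: with 7 states, pigeonhole forces a repeat within the first 7 steps.)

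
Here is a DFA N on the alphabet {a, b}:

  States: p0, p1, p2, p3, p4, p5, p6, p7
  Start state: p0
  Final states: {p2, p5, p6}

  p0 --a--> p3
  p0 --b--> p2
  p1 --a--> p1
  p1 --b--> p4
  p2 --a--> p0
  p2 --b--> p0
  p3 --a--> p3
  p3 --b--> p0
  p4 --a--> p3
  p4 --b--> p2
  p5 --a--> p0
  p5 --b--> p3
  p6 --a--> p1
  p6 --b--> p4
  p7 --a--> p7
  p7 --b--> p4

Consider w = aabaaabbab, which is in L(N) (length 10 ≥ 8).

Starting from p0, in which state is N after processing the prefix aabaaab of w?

p0

State sequence: p0 -a-> p3 -a-> p3 -b-> p0 -a-> p3 -a-> p3 -a-> p3 -b-> p0

After reading 7 characters, N is in state p0.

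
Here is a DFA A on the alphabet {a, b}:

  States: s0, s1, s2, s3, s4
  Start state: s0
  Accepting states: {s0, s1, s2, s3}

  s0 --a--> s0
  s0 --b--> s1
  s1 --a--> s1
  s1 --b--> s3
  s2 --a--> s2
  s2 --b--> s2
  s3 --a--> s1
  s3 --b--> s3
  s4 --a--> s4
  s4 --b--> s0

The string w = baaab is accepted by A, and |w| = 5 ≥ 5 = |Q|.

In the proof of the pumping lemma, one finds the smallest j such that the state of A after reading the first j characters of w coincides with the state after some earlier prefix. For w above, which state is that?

s1

State sequence: s0 -b-> s1 -a-> s1 -a-> s1 -a-> s1 -b-> s3
First repeat at step 2: s1 was already visited.

The earliest repeat is at step j = 2: A is in s1, which it already visited at step i = 1.
Pumping length from the standard proof: p = 5 (the number of states). The repeated state found above gives |xy| = j ≤ 5 and |y| = j − i ≥ 1.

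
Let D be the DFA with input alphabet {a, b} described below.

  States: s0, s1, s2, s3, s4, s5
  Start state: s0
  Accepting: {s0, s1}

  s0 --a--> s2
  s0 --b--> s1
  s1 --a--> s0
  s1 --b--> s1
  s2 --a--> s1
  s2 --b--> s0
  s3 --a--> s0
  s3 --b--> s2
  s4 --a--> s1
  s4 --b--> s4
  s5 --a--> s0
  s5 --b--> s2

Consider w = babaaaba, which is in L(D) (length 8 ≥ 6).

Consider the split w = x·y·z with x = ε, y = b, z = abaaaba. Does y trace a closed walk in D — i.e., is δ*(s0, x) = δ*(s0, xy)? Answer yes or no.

Run of D on the first 1 characters of w = b:
  step 0: s0  (start)
  step 1: s1  (read b: s0→s1)

After x (step 0): s0. After xy (step 1): s1.
They differ (s0 ≠ s1), so y is not a cycle from the state after x; this split is not the one the pumping-lemma construction produces, and pumping y need not keep the string in L(D).

no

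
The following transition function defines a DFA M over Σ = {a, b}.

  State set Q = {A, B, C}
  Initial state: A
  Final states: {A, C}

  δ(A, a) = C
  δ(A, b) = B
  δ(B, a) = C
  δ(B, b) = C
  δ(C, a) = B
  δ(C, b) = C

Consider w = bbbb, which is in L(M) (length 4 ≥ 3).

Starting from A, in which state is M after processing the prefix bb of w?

C

State sequence: A -b-> B -b-> C

After reading 2 characters, M is in state C.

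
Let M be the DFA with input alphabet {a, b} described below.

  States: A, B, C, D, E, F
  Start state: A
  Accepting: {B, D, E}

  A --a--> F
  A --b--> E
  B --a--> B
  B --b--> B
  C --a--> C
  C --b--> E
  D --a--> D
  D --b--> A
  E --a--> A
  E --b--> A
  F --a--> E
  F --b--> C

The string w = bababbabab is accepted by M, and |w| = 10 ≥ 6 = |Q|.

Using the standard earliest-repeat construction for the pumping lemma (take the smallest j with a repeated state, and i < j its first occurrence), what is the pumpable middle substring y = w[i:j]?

ba

Run of M on w = b a b a b b a b a b:
  step 0: A  (start)
  step 1: E  (read b: A→E)
  step 2: A  (read a: E→A)   ← first repeat (A seen earlier)
  step 3: E  (read b: A→E)
  step 4: A  (read a: E→A)
  step 5: E  (read b: A→E)
  step 6: A  (read b: E→A)
  step 7: F  (read a: A→F)
  step 8: C  (read b: F→C)
  step 9: C  (read a: C→C)
  step 10: E  (read b: C→E)

So i = 0, j = 2, giving x = w[0:0] = ε, y = w[0:2] = ba, z = w[2:10] = babbabab.
Check: |xy| = 2 ≤ 6 and |y| = 2 ≥ 1. Reading y takes M from A back to A, so every xyⁱz is accepted.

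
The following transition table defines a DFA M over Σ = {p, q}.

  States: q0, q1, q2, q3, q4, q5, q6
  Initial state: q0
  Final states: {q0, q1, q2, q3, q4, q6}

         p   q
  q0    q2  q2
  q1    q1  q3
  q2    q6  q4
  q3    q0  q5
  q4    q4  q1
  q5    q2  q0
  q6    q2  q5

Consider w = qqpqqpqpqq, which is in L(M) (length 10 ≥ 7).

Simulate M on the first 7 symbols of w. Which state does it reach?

q2

State sequence: q0 -q-> q2 -q-> q4 -p-> q4 -q-> q1 -q-> q3 -p-> q0 -q-> q2

After reading 7 characters, M is in state q2.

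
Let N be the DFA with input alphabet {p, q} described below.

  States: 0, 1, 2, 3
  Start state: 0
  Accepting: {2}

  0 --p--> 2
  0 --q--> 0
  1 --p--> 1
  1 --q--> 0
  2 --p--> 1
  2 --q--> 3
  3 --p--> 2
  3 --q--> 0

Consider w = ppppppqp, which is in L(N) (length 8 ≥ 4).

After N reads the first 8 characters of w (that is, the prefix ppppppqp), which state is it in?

State sequence: 0 -p-> 2 -p-> 1 -p-> 1 -p-> 1 -p-> 1 -p-> 1 -q-> 0 -p-> 2

After reading 8 characters, N is in state 2.

2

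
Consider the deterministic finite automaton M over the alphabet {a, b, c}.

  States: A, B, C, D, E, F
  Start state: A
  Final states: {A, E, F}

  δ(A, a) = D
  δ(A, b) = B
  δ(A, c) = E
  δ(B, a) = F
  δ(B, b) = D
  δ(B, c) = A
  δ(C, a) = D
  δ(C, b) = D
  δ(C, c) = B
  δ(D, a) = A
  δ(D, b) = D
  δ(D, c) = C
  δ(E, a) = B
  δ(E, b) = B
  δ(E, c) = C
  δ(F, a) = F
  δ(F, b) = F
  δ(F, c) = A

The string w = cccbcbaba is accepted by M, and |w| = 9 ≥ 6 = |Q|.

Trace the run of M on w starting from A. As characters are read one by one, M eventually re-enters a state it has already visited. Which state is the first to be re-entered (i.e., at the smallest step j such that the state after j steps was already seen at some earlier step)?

State sequence: A -c-> E -c-> C -c-> B -b-> D -c-> C -b-> D -a-> A -b-> B -a-> F
First repeat at step 5: C was already visited.

The earliest repeat is at step j = 5: M is in C, which it already visited at step i = 2.

C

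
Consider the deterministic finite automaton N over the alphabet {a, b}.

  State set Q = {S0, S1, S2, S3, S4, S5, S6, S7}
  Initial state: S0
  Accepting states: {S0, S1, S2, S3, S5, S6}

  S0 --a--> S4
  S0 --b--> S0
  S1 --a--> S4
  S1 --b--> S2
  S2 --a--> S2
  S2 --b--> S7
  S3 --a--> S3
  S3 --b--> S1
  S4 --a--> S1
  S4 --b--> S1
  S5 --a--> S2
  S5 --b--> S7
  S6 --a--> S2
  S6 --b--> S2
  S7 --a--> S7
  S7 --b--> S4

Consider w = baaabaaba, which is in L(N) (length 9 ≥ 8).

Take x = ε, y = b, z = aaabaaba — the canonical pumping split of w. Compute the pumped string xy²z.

xy^2z = ε·b·b·aaabaaba = bbaaabaaba.
Reading y = b takes N from S0 back to S0, so after x·y·y the machine is still in S0, and z then leads to the accepting state S2. Hence bbaaabaaba ∈ L(N).

bbaaabaaba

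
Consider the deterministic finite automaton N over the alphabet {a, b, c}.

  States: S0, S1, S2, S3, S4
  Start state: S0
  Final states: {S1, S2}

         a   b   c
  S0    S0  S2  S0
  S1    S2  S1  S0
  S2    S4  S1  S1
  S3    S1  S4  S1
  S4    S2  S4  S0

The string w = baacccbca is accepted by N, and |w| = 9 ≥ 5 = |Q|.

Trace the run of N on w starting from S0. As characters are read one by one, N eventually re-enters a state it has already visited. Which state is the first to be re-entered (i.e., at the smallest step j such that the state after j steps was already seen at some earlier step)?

State sequence: S0 -b-> S2 -a-> S4 -a-> S2 -c-> S1 -c-> S0 -c-> S0 -b-> S2 -c-> S1 -a-> S2
First repeat at step 3: S2 was already visited.

The earliest repeat is at step j = 3: N is in S2, which it already visited at step i = 1.
Pumping length from the standard proof: p = 5 (the number of states). The repeated state found above gives |xy| = j ≤ 5 and |y| = j − i ≥ 1.

S2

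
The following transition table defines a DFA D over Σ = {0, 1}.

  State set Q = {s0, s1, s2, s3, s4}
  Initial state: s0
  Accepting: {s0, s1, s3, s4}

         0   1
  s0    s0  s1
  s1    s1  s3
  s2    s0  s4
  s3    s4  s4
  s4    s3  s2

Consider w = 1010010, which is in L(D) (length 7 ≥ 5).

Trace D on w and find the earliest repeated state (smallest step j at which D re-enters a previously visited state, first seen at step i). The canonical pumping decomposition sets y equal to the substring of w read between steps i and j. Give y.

0

Run of D on w = 1 0 1 0 0 1 0:
  step 0: s0  (start)
  step 1: s1  (read 1: s0→s1)
  step 2: s1  (read 0: s1→s1)   ← first repeat (s1 seen earlier)
  step 3: s3  (read 1: s1→s3)
  step 4: s4  (read 0: s3→s4)
  step 5: s3  (read 0: s4→s3)
  step 6: s4  (read 1: s3→s4)
  step 7: s3  (read 0: s4→s3)

So i = 1, j = 2, giving x = w[0:1] = 1, y = w[1:2] = 0, z = w[2:7] = 10010.
Check: |xy| = 2 ≤ 5 and |y| = 1 ≥ 1. Reading y takes D from s1 back to s1, so every xyⁱz is accepted.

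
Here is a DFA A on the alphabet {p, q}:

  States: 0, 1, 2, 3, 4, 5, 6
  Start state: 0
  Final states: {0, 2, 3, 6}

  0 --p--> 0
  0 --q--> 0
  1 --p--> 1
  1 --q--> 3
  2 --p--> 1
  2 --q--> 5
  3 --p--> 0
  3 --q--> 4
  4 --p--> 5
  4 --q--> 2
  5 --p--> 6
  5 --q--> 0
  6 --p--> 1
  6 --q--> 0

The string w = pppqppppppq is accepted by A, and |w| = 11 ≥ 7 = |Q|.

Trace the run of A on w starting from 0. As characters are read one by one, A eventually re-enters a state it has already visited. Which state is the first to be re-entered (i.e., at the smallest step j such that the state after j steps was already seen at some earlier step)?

0

State sequence: 0 -p-> 0 -p-> 0 -p-> 0 -q-> 0 -p-> 0 -p-> 0 -p-> 0 -p-> 0 -p-> 0 -p-> 0 -q-> 0
First repeat at step 1: 0 was already visited.

The earliest repeat is at step j = 1: A is in 0, which it already visited at step i = 0.
Since A has 7 states, any run of length ≥ 7 visits 7+1 states, so by pigeonhole some state repeats within the first 7 steps — that repeat gives the pumpable loop.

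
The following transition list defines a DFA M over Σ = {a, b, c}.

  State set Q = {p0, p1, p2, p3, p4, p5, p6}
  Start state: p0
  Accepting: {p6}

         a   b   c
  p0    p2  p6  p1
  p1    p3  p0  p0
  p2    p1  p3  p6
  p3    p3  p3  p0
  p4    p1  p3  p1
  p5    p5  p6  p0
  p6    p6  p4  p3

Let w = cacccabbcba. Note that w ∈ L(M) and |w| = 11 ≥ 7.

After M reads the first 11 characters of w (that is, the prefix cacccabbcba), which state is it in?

State sequence: p0 -c-> p1 -a-> p3 -c-> p0 -c-> p1 -c-> p0 -a-> p2 -b-> p3 -b-> p3 -c-> p0 -b-> p6 -a-> p6

After reading 11 characters, M is in state p6.
(This kind of state-tracing is the core of the pumping-lemma construction: with 7 states, pigeonhole forces a repeat within the first 7 steps.)

p6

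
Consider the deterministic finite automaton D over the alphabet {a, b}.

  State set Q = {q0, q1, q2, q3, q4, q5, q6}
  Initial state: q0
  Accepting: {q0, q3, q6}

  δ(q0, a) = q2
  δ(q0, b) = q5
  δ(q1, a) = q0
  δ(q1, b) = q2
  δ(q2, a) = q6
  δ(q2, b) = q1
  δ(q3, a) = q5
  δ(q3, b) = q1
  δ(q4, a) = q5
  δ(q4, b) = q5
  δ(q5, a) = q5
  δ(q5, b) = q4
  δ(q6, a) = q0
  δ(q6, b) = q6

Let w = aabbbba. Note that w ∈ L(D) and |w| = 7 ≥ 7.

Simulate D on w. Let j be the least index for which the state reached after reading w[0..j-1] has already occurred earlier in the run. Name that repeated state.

Run of D on w = a a b b b b a:
  step 0: q0  (start)
  step 1: q2  (read a: q0→q2)
  step 2: q6  (read a: q2→q6)
  step 3: q6  (read b: q6→q6)   ← first repeat (q6 seen earlier)
  step 4: q6  (read b: q6→q6)
  step 5: q6  (read b: q6→q6)
  step 6: q6  (read b: q6→q6)
  step 7: q0  (read a: q6→q0)

The earliest repeat is at step j = 3: D is in q6, which it already visited at step i = 2.

q6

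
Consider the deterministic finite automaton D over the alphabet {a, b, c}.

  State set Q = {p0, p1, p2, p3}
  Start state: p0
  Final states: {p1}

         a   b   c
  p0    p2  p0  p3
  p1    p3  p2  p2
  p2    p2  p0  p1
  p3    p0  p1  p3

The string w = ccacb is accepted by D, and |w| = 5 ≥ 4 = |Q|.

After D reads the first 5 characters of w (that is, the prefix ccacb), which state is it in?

p1

State sequence: p0 -c-> p3 -c-> p3 -a-> p0 -c-> p3 -b-> p1

After reading 5 characters, D is in state p1.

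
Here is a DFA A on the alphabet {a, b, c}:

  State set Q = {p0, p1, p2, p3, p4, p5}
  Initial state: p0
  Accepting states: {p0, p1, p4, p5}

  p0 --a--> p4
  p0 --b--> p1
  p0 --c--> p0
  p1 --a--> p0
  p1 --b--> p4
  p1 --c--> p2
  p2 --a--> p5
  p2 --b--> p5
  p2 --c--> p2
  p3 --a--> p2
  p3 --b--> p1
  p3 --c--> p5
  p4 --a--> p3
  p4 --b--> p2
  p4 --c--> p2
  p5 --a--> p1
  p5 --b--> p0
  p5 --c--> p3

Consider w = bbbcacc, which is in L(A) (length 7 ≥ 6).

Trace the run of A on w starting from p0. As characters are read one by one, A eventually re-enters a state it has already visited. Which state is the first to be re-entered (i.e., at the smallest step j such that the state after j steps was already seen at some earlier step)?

State sequence: p0 -b-> p1 -b-> p4 -b-> p2 -c-> p2 -a-> p5 -c-> p3 -c-> p5
First repeat at step 4: p2 was already visited.

The earliest repeat is at step j = 4: A is in p2, which it already visited at step i = 3.
The DFA has 6 states, so the proof of the pumping lemma guarantees a repeated state among the first 6+1 visited; the segment between the two visits is the pumpable y.

p2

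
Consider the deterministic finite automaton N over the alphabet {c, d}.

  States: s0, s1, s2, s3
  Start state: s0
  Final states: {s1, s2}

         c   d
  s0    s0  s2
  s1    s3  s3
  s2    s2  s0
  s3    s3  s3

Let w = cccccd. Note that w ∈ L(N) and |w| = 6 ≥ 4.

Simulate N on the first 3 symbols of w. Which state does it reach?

s0

State sequence: s0 -c-> s0 -c-> s0 -c-> s0

After reading 3 characters, N is in state s0.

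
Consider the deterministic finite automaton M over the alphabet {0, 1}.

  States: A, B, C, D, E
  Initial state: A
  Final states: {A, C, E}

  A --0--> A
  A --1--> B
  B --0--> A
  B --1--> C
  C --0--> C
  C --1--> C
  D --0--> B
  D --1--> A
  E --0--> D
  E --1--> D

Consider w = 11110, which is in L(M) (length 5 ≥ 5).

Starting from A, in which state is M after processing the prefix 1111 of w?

C

Run of M on the first 4 characters of w = 1 1 1 1:
  step 0: A  (start)
  step 1: B  (read 1: A→B)
  step 2: C  (read 1: B→C)
  step 3: C  (read 1: C→C)
  step 4: C  (read 1: C→C)

After reading 4 characters, M is in state C.
(This kind of state-tracing is the core of the pumping-lemma construction: with 5 states, pigeonhole forces a repeat within the first 5 steps.)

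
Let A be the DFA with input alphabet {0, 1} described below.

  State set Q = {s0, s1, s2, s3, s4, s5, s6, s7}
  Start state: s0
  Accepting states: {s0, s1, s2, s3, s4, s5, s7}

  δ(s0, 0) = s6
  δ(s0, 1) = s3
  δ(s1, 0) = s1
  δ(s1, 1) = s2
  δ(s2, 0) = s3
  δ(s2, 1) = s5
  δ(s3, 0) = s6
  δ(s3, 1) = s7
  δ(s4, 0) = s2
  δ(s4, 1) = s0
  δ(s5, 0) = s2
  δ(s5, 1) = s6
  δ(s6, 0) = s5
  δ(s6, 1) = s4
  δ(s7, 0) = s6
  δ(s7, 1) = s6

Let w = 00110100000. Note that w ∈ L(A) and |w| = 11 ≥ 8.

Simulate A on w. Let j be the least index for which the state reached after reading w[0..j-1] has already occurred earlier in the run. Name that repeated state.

Run of A on w = 0 0 1 1 0 1 0 0 0 0 0:
  step 0: s0  (start)
  step 1: s6  (read 0: s0→s6)
  step 2: s5  (read 0: s6→s5)
  step 3: s6  (read 1: s5→s6)   ← first repeat (s6 seen earlier)
  step 4: s4  (read 1: s6→s4)
  step 5: s2  (read 0: s4→s2)
  step 6: s5  (read 1: s2→s5)
  step 7: s2  (read 0: s5→s2)
  step 8: s3  (read 0: s2→s3)
  step 9: s6  (read 0: s3→s6)
  step 10: s5  (read 0: s6→s5)
  step 11: s2  (read 0: s5→s2)

The earliest repeat is at step j = 3: A is in s6, which it already visited at step i = 1.
The DFA has 8 states, so the proof of the pumping lemma guarantees a repeated state among the first 8+1 visited; the segment between the two visits is the pumpable y.

s6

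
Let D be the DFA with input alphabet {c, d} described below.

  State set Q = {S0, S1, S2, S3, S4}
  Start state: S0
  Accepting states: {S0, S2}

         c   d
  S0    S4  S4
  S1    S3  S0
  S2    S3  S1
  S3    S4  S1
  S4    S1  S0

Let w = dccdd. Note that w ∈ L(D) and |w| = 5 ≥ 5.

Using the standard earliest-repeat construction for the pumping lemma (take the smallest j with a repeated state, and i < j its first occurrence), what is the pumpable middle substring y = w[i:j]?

State sequence: S0 -d-> S4 -c-> S1 -c-> S3 -d-> S1 -d-> S0
First repeat at step 4: S1 was already visited.

So i = 2, j = 4, giving x = w[0:2] = dc, y = w[2:4] = cd, z = w[4:5] = d.
Check: |xy| = 4 ≤ 5 and |y| = 2 ≥ 1. Reading y takes D from S1 back to S1, so every xyⁱz is accepted.
With |Q| = 5, pigeonhole forces a state repeat no later than step 5; the substring read between the first and second visits to that state can be pumped.

cd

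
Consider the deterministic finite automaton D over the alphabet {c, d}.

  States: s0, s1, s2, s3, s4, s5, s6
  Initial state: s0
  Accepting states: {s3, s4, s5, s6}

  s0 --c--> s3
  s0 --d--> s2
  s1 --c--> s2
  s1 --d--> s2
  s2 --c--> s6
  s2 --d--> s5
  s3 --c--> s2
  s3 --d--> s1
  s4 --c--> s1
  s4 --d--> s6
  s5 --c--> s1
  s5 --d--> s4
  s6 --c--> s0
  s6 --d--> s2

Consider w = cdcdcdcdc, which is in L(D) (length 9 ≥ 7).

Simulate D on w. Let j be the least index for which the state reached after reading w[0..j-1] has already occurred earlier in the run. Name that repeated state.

State sequence: s0 -c-> s3 -d-> s1 -c-> s2 -d-> s5 -c-> s1 -d-> s2 -c-> s6 -d-> s2 -c-> s6
First repeat at step 5: s1 was already visited.

The earliest repeat is at step j = 5: D is in s1, which it already visited at step i = 2.

s1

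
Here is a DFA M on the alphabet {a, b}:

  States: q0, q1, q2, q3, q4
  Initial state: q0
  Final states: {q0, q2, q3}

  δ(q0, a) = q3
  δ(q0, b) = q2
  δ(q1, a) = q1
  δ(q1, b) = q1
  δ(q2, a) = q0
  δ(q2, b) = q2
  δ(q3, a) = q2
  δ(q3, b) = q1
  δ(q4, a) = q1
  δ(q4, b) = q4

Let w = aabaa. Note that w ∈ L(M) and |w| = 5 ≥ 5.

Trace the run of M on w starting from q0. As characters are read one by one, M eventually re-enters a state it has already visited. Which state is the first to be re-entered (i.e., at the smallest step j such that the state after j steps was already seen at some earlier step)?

Run of M on w = a a b a a:
  step 0: q0  (start)
  step 1: q3  (read a: q0→q3)
  step 2: q2  (read a: q3→q2)
  step 3: q2  (read b: q2→q2)   ← first repeat (q2 seen earlier)
  step 4: q0  (read a: q2→q0)
  step 5: q3  (read a: q0→q3)

The earliest repeat is at step j = 3: M is in q2, which it already visited at step i = 2.
The DFA has 5 states, so the proof of the pumping lemma guarantees a repeated state among the first 5+1 visited; the segment between the two visits is the pumpable y.

q2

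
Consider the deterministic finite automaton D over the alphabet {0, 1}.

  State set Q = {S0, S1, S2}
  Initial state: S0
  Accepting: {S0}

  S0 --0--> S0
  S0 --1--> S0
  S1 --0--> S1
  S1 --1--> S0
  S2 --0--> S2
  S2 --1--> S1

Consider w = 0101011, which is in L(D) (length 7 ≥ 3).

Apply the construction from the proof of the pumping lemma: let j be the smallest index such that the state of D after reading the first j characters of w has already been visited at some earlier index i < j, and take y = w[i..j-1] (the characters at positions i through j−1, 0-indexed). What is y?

0

State sequence: S0 -0-> S0 -1-> S0 -0-> S0 -1-> S0 -0-> S0 -1-> S0 -1-> S0
First repeat at step 1: S0 was already visited.

So i = 0, j = 1, giving x = w[0:0] = ε, y = w[0:1] = 0, z = w[1:7] = 101011.
Check: |xy| = 1 ≤ 3 and |y| = 1 ≥ 1. Reading y takes D from S0 back to S0, so every xyⁱz is accepted.
Since D has 3 states, any run of length ≥ 3 visits 3+1 states, so by pigeonhole some state repeats within the first 3 steps — that repeat gives the pumpable loop.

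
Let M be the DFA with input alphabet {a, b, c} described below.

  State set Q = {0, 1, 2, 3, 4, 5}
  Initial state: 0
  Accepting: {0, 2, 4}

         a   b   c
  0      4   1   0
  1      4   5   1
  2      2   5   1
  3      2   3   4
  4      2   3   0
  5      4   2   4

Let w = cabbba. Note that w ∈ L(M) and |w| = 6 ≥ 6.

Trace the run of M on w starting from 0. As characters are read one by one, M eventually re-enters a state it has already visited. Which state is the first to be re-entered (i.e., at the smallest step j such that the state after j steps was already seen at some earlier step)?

State sequence: 0 -c-> 0 -a-> 4 -b-> 3 -b-> 3 -b-> 3 -a-> 2
First repeat at step 1: 0 was already visited.

The earliest repeat is at step j = 1: M is in 0, which it already visited at step i = 0.
The DFA has 6 states, so the proof of the pumping lemma guarantees a repeated state among the first 6+1 visited; the segment between the two visits is the pumpable y.

0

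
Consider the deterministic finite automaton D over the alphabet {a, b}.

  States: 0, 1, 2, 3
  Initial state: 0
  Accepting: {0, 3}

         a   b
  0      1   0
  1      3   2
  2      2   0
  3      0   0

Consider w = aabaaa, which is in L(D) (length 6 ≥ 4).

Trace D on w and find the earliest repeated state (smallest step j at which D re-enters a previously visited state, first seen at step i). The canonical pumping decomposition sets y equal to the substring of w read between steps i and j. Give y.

aab

State sequence: 0 -a-> 1 -a-> 3 -b-> 0 -a-> 1 -a-> 3 -a-> 0
First repeat at step 3: 0 was already visited.

So i = 0, j = 3, giving x = w[0:0] = ε, y = w[0:3] = aab, z = w[3:6] = aaa.
Check: |xy| = 3 ≤ 4 and |y| = 3 ≥ 1. Reading y takes D from 0 back to 0, so every xyⁱz is accepted.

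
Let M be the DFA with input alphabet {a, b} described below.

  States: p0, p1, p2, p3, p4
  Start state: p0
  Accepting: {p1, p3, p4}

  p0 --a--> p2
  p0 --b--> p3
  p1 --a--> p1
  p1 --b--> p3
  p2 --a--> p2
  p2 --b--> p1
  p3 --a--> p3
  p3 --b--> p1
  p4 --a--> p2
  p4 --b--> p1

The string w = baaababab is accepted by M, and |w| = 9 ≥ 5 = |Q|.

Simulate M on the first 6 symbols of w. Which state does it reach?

State sequence: p0 -b-> p3 -a-> p3 -a-> p3 -a-> p3 -b-> p1 -a-> p1

After reading 6 characters, M is in state p1.
(This kind of state-tracing is the core of the pumping-lemma construction: with 5 states, pigeonhole forces a repeat within the first 5 steps.)

p1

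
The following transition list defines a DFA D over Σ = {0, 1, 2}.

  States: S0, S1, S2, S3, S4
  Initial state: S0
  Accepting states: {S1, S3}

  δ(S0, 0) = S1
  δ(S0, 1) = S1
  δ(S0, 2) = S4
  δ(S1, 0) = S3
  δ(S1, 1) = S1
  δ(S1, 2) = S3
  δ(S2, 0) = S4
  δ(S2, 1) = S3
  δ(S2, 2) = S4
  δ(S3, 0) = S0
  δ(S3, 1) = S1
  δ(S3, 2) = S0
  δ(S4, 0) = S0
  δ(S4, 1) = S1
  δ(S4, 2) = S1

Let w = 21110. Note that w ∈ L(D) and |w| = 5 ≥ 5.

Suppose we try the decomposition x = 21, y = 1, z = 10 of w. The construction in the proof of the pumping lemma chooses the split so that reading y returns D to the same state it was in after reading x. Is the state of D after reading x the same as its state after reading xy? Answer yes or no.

yes

Run of D on the first 3 characters of w = 2 1 1:
  step 0: S0  (start)
  step 1: S4  (read 2: S0→S4)
  step 2: S1  (read 1: S4→S1)
  step 3: S1  (read 1: S1→S1)

After x (step 2): S1. After xy (step 3): S1.
They match, so y = 1 drives D around a cycle from S1 back to itself; pumping y any number of times keeps D in S1 before reading z, and xyⁱz ∈ L(D) for every i ≥ 0.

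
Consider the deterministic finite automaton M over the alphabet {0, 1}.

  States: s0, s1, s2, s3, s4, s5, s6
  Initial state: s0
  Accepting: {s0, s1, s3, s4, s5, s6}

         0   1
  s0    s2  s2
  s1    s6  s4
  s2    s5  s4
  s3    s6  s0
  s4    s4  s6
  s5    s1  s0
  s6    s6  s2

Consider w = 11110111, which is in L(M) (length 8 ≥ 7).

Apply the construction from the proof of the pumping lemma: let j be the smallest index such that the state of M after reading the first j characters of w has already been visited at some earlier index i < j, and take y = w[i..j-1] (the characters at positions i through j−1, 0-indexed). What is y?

111

State sequence: s0 -1-> s2 -1-> s4 -1-> s6 -1-> s2 -0-> s5 -1-> s0 -1-> s2 -1-> s4
First repeat at step 4: s2 was already visited.

So i = 1, j = 4, giving x = w[0:1] = 1, y = w[1:4] = 111, z = w[4:8] = 0111.
Check: |xy| = 4 ≤ 7 and |y| = 3 ≥ 1. Reading y takes M from s2 back to s2, so every xyⁱz is accepted.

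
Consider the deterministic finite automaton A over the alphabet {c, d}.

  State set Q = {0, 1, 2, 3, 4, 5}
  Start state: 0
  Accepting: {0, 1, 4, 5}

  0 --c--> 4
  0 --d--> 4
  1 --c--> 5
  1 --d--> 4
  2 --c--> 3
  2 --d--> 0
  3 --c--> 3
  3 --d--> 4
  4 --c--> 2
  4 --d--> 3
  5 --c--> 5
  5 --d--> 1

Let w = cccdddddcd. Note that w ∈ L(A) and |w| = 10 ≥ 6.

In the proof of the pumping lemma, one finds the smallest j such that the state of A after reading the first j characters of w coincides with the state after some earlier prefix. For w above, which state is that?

4

State sequence: 0 -c-> 4 -c-> 2 -c-> 3 -d-> 4 -d-> 3 -d-> 4 -d-> 3 -d-> 4 -c-> 2 -d-> 0
First repeat at step 4: 4 was already visited.

The earliest repeat is at step j = 4: A is in 4, which it already visited at step i = 1.
Since A has 6 states, any run of length ≥ 6 visits 6+1 states, so by pigeonhole some state repeats within the first 6 steps — that repeat gives the pumpable loop.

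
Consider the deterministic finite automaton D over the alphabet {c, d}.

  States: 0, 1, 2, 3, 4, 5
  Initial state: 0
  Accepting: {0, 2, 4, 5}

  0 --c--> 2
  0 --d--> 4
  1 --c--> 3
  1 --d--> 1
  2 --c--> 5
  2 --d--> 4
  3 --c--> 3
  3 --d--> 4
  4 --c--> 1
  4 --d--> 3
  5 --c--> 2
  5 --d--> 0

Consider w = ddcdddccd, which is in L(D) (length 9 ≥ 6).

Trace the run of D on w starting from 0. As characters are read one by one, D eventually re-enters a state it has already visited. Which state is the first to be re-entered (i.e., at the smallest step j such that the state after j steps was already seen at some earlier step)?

3

State sequence: 0 -d-> 4 -d-> 3 -c-> 3 -d-> 4 -d-> 3 -d-> 4 -c-> 1 -c-> 3 -d-> 4
First repeat at step 3: 3 was already visited.

The earliest repeat is at step j = 3: D is in 3, which it already visited at step i = 2.
With |Q| = 6, pigeonhole forces a state repeat no later than step 6; the substring read between the first and second visits to that state can be pumped.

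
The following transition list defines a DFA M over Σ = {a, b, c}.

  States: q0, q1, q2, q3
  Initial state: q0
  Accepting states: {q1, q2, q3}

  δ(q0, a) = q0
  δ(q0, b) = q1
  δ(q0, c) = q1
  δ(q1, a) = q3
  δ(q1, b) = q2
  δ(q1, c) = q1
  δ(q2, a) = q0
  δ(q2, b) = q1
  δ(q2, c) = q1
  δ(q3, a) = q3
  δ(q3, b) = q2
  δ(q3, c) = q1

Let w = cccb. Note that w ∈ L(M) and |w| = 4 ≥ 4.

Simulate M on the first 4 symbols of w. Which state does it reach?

State sequence: q0 -c-> q1 -c-> q1 -c-> q1 -b-> q2

After reading 4 characters, M is in state q2.
(This kind of state-tracing is the core of the pumping-lemma construction: with 4 states, pigeonhole forces a repeat within the first 4 steps.)

q2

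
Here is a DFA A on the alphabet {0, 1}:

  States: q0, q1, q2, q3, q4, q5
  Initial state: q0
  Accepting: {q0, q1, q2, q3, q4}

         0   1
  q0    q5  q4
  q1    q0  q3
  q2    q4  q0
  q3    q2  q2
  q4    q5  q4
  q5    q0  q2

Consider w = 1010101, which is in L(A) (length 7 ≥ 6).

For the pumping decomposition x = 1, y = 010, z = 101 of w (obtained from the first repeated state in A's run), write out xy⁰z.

1101

xy⁰z = xz = 1·101 = 1101.
Reading y = 010 takes A from q4 back to q4, so after x the machine is still in q4, and z then leads to the accepting state q2. Hence 1101 ∈ L(A).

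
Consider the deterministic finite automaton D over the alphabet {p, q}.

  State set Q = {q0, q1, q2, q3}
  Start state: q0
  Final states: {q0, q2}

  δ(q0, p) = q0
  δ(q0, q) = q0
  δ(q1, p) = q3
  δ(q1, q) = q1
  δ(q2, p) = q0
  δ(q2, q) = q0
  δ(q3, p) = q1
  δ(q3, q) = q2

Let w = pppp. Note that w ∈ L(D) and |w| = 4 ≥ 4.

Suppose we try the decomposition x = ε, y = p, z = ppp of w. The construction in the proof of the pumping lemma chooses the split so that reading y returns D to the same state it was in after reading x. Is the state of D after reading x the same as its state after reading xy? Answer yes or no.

Run of D on the first 1 characters of w = p:
  step 0: q0  (start)
  step 1: q0  (read p: q0→q0)

After x (step 0): q0. After xy (step 1): q0.
They match, so y = p drives D around a cycle from q0 back to itself; pumping y any number of times keeps D in q0 before reading z, and xyⁱz ∈ L(D) for every i ≥ 0.

yes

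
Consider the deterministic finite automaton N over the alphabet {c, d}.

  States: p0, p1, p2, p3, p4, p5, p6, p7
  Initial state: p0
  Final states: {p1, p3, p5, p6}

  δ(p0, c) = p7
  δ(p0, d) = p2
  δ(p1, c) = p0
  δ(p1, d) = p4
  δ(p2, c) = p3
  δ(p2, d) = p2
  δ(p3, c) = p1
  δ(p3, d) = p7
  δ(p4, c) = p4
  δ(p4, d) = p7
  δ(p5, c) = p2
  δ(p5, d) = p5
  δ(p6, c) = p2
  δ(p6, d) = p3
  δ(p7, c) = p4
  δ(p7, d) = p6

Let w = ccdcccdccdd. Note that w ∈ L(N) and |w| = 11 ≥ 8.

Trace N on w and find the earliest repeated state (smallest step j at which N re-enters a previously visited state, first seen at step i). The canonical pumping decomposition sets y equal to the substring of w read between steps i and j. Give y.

cd

State sequence: p0 -c-> p7 -c-> p4 -d-> p7 -c-> p4 -c-> p4 -c-> p4 -d-> p7 -c-> p4 -c-> p4 -d-> p7 -d-> p6
First repeat at step 3: p7 was already visited.

So i = 1, j = 3, giving x = w[0:1] = c, y = w[1:3] = cd, z = w[3:11] = cccdccdd.
Check: |xy| = 3 ≤ 8 and |y| = 2 ≥ 1. Reading y takes N from p7 back to p7, so every xyⁱz is accepted.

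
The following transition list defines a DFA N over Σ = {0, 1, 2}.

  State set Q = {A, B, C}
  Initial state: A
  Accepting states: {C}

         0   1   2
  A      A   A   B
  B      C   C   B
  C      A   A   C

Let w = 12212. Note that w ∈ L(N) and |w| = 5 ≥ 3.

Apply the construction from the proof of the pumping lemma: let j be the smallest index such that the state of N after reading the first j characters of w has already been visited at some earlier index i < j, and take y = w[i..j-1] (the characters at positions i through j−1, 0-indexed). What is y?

1

State sequence: A -1-> A -2-> B -2-> B -1-> C -2-> C
First repeat at step 1: A was already visited.

So i = 0, j = 1, giving x = w[0:0] = ε, y = w[0:1] = 1, z = w[1:5] = 2212.
Check: |xy| = 1 ≤ 3 and |y| = 1 ≥ 1. Reading y takes N from A back to A, so every xyⁱz is accepted.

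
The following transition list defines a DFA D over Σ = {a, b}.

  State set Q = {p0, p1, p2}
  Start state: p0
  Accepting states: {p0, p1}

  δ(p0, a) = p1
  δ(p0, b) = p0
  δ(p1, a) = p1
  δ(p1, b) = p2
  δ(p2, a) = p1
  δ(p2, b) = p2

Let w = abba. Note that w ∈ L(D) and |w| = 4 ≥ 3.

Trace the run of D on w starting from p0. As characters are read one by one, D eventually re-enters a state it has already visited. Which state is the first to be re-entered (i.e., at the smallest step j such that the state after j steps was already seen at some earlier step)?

p2

Run of D on w = a b b a:
  step 0: p0  (start)
  step 1: p1  (read a: p0→p1)
  step 2: p2  (read b: p1→p2)
  step 3: p2  (read b: p2→p2)   ← first repeat (p2 seen earlier)
  step 4: p1  (read a: p2→p1)

The earliest repeat is at step j = 3: D is in p2, which it already visited at step i = 2.
The DFA has 3 states, so the proof of the pumping lemma guarantees a repeated state among the first 3+1 visited; the segment between the two visits is the pumpable y.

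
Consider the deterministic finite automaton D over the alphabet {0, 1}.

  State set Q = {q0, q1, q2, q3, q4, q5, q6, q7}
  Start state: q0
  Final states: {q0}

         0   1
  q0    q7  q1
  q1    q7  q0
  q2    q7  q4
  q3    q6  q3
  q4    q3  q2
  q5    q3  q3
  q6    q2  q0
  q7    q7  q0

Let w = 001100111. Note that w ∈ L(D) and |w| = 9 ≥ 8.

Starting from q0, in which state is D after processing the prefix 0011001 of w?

q0

State sequence: q0 -0-> q7 -0-> q7 -1-> q0 -1-> q1 -0-> q7 -0-> q7 -1-> q0

After reading 7 characters, D is in state q0.
(This kind of state-tracing is the core of the pumping-lemma construction: with 8 states, pigeonhole forces a repeat within the first 8 steps.)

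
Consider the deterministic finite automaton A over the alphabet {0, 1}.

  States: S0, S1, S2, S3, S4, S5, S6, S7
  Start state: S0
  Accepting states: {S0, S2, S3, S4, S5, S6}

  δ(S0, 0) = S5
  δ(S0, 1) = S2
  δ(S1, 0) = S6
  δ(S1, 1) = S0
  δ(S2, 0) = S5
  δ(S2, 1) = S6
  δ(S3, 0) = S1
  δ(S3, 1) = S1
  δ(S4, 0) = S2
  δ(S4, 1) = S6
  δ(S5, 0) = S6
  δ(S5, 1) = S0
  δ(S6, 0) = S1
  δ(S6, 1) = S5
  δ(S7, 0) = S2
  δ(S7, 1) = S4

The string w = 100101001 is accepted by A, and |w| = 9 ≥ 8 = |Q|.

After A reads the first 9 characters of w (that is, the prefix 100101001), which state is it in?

S0

Run of A on the first 9 characters of w = 1 0 0 1 0 1 0 0 1:
  step 0: S0  (start)
  step 1: S2  (read 1: S0→S2)
  step 2: S5  (read 0: S2→S5)
  step 3: S6  (read 0: S5→S6)
  step 4: S5  (read 1: S6→S5)
  step 5: S6  (read 0: S5→S6)
  step 6: S5  (read 1: S6→S5)
  step 7: S6  (read 0: S5→S6)
  step 8: S1  (read 0: S6→S1)
  step 9: S0  (read 1: S1→S0)

After reading 9 characters, A is in state S0.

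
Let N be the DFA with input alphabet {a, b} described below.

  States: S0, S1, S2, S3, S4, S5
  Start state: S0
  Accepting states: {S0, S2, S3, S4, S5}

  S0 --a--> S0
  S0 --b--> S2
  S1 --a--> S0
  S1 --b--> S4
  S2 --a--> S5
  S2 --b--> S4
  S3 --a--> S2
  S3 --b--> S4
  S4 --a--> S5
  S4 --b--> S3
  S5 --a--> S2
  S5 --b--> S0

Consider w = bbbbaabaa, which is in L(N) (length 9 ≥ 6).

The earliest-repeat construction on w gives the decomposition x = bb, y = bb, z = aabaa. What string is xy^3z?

bbbbbbbbaabaa

xy^3z = bb·bb·bb·bb·aabaa = bbbbbbbbaabaa.
Reading y = bb takes N from S4 back to S4, so after x·y·y·y the machine is still in S4, and z then leads to the accepting state S2. Hence bbbbbbbbaabaa ∈ L(N).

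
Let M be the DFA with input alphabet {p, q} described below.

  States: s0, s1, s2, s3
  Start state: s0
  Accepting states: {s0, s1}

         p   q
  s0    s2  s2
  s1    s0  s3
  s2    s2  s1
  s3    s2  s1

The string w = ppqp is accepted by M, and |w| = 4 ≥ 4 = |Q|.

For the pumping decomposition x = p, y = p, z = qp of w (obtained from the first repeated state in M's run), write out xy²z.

xy^2z = p·p·p·qp = pppqp.
Reading y = p takes M from s2 back to s2, so after x·y·y the machine is still in s2, and z then leads to the accepting state s0. Hence pppqp ∈ L(M).

pppqp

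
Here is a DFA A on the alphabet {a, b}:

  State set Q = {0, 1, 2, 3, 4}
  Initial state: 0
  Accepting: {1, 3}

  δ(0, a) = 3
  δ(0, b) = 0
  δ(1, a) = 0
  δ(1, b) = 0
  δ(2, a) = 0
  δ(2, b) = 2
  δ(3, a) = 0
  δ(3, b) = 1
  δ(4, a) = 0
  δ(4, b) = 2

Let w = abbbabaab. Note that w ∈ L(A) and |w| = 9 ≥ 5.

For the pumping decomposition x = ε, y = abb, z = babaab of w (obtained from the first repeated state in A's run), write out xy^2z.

abbabbbabaab

xy^2z = ε·abb·abb·babaab = abbabbbabaab.
Reading y = abb takes A from 0 back to 0, so after x·y·y the machine is still in 0, and z then leads to the accepting state 1. Hence abbabbbabaab ∈ L(A).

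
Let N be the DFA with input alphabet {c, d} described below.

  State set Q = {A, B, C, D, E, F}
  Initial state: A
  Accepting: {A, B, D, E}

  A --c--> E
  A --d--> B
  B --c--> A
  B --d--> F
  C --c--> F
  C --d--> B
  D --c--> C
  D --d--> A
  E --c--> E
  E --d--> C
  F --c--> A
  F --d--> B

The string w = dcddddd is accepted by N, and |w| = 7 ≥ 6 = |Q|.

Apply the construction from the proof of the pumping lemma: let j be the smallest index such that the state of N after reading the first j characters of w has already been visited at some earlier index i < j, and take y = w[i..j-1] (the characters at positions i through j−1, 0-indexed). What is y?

dc

State sequence: A -d-> B -c-> A -d-> B -d-> F -d-> B -d-> F -d-> B
First repeat at step 2: A was already visited.

So i = 0, j = 2, giving x = w[0:0] = ε, y = w[0:2] = dc, z = w[2:7] = ddddd.
Check: |xy| = 2 ≤ 6 and |y| = 2 ≥ 1. Reading y takes N from A back to A, so every xyⁱz is accepted.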